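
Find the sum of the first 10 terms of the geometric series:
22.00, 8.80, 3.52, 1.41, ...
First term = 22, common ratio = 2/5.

Sₙ = a(1 - rⁿ) / (1 - r)
S_10 = 22(1 - (2/5)^10) / (1 - (2/5))
S_10 = 22(1 - (1024/9765625)) / (3/5)
S_10 = 71607074/1953125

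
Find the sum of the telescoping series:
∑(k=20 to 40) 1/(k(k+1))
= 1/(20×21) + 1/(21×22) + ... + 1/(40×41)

Partial fractions: 1/(k(k+1)) = 1/k - 1/(k+1)
The series telescopes:
= (1/20 - 1/21) + (1/21 - 1/22) + ... + (1/40 - 1/41)
= 1/20 - 1/41
= 21/820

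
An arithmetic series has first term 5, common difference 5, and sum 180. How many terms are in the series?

Using S = n/2 × [2a + (n-1)d]
180 = n/2 × [2(5) + (n-1)(5)]
180 = n/2 × [10 + 5n - 5]
360 = n × [5 + 5n]
5n² + (5)n - 360 = 0
Discriminant: Δ = (5)² - 4(5)(-360) = 25 + 7200 = 7225
√Δ = 85
n = [-(5) + √Δ] / (2·5) = (-5 + 85) / 10 = 80 / 10 = 8
(The negative root is discarded since n must be a positive integer.)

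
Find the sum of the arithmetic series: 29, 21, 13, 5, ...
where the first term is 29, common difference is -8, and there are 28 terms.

Sₙ = n/2 × (first + last)
Last term = a + (n-1)d = 29 + (28-1)×(-8) = -187
S_28 = 28/2 × (29 + (-187))
S_28 = 28/2 × (-158) = -2212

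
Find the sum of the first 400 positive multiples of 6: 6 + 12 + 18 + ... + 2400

Factor out 6: = 6(1 + 2 + ... + 400) = 6 × n(n+1)/2
= 6 × 400×401/2
= 6 × 80200
= 481200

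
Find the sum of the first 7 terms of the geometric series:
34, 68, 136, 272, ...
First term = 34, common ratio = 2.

Sₙ = a(1 - rⁿ) / (1 - r)
S_7 = 34(1 - 2^7) / (1 - 2)
S_7 = 34(1 - 128) / (-1)
S_7 = 4318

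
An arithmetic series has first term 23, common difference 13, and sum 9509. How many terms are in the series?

Using S = n/2 × [2a + (n-1)d]
9509 = n/2 × [2(23) + (n-1)(13)]
9509 = n/2 × [46 + 13n - 13]
19018 = n × [33 + 13n]
13n² + (33)n - 19018 = 0
Discriminant: Δ = (33)² - 4(13)(-19018) = 1089 + 988936 = 990025
√Δ = 995
n = [-(33) + √Δ] / (2·13) = (-33 + 995) / 26 = 962 / 26 = 37
(The negative root is discarded since n must be a positive integer.)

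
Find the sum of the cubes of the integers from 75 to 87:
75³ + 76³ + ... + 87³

Use ∑_{k=1}^{n} k³ = [n(n+1)/2]², then subtract the first 74 terms.
∑_{k=1}^{87} k³ = [87×88/2]² = 3828² = 14653584
∑_{k=1}^{74} k³ = [74×75/2]² = 2775² = 7700625
∑_{k=75}^{87} k³ = 14653584 - 7700625 = 6952959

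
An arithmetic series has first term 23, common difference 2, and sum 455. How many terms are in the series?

Using S = n/2 × [2a + (n-1)d]
455 = n/2 × [2(23) + (n-1)(2)]
455 = n/2 × [46 + 2n - 2]
910 = n × [44 + 2n]
2n² + (44)n - 910 = 0
Discriminant: Δ = (44)² - 4(2)(-910) = 1936 + 7280 = 9216
√Δ = 96
n = [-(44) + √Δ] / (2·2) = (-44 + 96) / 4 = 52 / 4 = 13
(The negative root is discarded since n must be a positive integer.)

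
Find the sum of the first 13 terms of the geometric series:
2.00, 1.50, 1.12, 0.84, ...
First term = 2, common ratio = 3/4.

Sₙ = a(1 - rⁿ) / (1 - r)
S_13 = 2(1 - (3/4)^13) / (1 - (3/4))
S_13 = 2(1 - (1594323/67108864)) / (1/4)
S_13 = 65514541/8388608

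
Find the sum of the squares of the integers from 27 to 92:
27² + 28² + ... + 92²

Use ∑_{k=1}^{n} k² = n(n+1)(2n+1)/6, then subtract the first 26 terms.
∑_{k=1}^{92} k² = 92×93×185/6 = 263810
∑_{k=1}^{26} k² = 26×27×53/6 = 6201
∑_{k=27}^{92} k² = 263810 - 6201 = 257609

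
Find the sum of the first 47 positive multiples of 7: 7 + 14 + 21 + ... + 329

Factor out 7: = 7(1 + 2 + ... + 47) = 7 × n(n+1)/2
= 7 × 47×48/2
= 7 × 1128
= 7896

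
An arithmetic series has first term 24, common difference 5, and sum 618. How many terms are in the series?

Using S = n/2 × [2a + (n-1)d]
618 = n/2 × [2(24) + (n-1)(5)]
618 = n/2 × [48 + 5n - 5]
1236 = n × [43 + 5n]
5n² + (43)n - 1236 = 0
Discriminant: Δ = (43)² - 4(5)(-1236) = 1849 + 24720 = 26569
√Δ = 163
n = [-(43) + √Δ] / (2·5) = (-43 + 163) / 10 = 120 / 10 = 12
(The negative root is discarded since n must be a positive integer.)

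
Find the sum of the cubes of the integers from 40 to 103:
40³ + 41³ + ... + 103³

Use ∑_{k=1}^{n} k³ = [n(n+1)/2]², then subtract the first 39 terms.
∑_{k=1}^{103} k³ = [103×104/2]² = 5356² = 28686736
∑_{k=1}^{39} k³ = [39×40/2]² = 780² = 608400
∑_{k=40}^{103} k³ = 28686736 - 608400 = 28078336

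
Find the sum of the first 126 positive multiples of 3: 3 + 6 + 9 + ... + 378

Factor out 3: = 3(1 + 2 + ... + 126) = 3 × n(n+1)/2
= 3 × 126×127/2
= 3 × 8001
= 24003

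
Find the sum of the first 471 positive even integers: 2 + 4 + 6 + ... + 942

Sum of first n even numbers = n(n+1)
= 471×472
= 222312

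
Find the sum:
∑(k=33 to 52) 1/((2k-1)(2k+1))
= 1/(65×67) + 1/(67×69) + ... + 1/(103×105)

Partial fractions: 1/((2k-1)(2k+1)) = (1/2)[1/(2k-1) - 1/(2k+1)]
The series telescopes:
= (1/2)[1/65 - 1/105]
= 4/1365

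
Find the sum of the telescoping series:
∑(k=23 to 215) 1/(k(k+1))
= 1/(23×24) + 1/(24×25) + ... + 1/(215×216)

Partial fractions: 1/(k(k+1)) = 1/k - 1/(k+1)
The series telescopes:
= (1/23 - 1/24) + (1/24 - 1/25) + ... + (1/215 - 1/216)
= 1/23 - 1/216
= 193/4968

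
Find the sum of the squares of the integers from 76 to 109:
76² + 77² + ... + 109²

Use ∑_{k=1}^{n} k² = n(n+1)(2n+1)/6, then subtract the first 75 terms.
∑_{k=1}^{109} k² = 109×110×219/6 = 437635
∑_{k=1}^{75} k² = 75×76×151/6 = 143450
∑_{k=76}^{109} k² = 437635 - 143450 = 294185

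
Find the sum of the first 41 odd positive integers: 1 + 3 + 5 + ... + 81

Sum of first n odd numbers = n²
= 41²
= 1681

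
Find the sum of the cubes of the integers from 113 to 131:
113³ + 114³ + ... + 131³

Use ∑_{k=1}^{n} k³ = [n(n+1)/2]², then subtract the first 112 terms.
∑_{k=1}^{131} k³ = [131×132/2]² = 8646² = 74753316
∑_{k=1}^{112} k³ = [112×113/2]² = 6328² = 40043584
∑_{k=113}^{131} k³ = 74753316 - 40043584 = 34709732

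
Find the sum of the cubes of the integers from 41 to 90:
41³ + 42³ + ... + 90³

Use ∑_{k=1}^{n} k³ = [n(n+1)/2]², then subtract the first 40 terms.
∑_{k=1}^{90} k³ = [90×91/2]² = 4095² = 16769025
∑_{k=1}^{40} k³ = [40×41/2]² = 820² = 672400
∑_{k=41}^{90} k³ = 16769025 - 672400 = 16096625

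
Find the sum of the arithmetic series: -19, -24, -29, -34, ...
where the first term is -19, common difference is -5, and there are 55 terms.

Sₙ = n/2 × (first + last)
Last term = a + (n-1)d = -19 + (55-1)×(-5) = -289
S_55 = 55/2 × (-19 + (-289))
S_55 = 55/2 × (-308) = -8470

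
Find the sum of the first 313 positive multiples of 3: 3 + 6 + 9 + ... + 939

Factor out 3: = 3(1 + 2 + ... + 313) = 3 × n(n+1)/2
= 3 × 313×314/2
= 3 × 49141
= 147423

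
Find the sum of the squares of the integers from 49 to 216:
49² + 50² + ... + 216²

Use ∑_{k=1}^{n} k² = n(n+1)(2n+1)/6, then subtract the first 48 terms.
∑_{k=1}^{216} k² = 216×217×433/6 = 3382596
∑_{k=1}^{48} k² = 48×49×97/6 = 38024
∑_{k=49}^{216} k² = 3382596 - 38024 = 3344572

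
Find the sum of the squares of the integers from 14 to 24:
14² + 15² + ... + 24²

Use ∑_{k=1}^{n} k² = n(n+1)(2n+1)/6, then subtract the first 13 terms.
∑_{k=1}^{24} k² = 24×25×49/6 = 4900
∑_{k=1}^{13} k² = 13×14×27/6 = 819
∑_{k=14}^{24} k² = 4900 - 819 = 4081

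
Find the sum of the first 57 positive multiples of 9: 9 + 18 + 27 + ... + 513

Factor out 9: = 9(1 + 2 + ... + 57) = 9 × n(n+1)/2
= 9 × 57×58/2
= 9 × 1653
= 14877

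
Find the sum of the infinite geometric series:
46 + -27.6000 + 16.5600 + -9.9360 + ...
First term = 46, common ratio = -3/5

For |r| < 1, S = a / (1 - r)
S = 46 / (1 - (-3/5))
S = 46 / (8/5)
S = 115/4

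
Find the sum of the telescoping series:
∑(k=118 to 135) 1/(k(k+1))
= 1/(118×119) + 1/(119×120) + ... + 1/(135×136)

Partial fractions: 1/(k(k+1)) = 1/k - 1/(k+1)
The series telescopes:
= (1/118 - 1/119) + (1/119 - 1/120) + ... + (1/135 - 1/136)
= 1/118 - 1/136
= 9/8024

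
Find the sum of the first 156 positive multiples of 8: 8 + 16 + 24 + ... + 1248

Factor out 8: = 8(1 + 2 + ... + 156) = 8 × n(n+1)/2
= 8 × 156×157/2
= 8 × 12246
= 97968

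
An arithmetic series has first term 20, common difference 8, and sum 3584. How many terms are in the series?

Using S = n/2 × [2a + (n-1)d]
3584 = n/2 × [2(20) + (n-1)(8)]
3584 = n/2 × [40 + 8n - 8]
7168 = n × [32 + 8n]
8n² + (32)n - 7168 = 0
Discriminant: Δ = (32)² - 4(8)(-7168) = 1024 + 229376 = 230400
√Δ = 480
n = [-(32) + √Δ] / (2·8) = (-32 + 480) / 16 = 448 / 16 = 28
(The negative root is discarded since n must be a positive integer.)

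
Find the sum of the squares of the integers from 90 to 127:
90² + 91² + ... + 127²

Use ∑_{k=1}^{n} k² = n(n+1)(2n+1)/6, then subtract the first 89 terms.
∑_{k=1}^{127} k² = 127×128×255/6 = 690880
∑_{k=1}^{89} k² = 89×90×179/6 = 238965
∑_{k=90}^{127} k² = 690880 - 238965 = 451915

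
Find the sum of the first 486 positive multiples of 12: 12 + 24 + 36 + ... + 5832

Factor out 12: = 12(1 + 2 + ... + 486) = 12 × n(n+1)/2
= 12 × 486×487/2
= 12 × 118341
= 1420092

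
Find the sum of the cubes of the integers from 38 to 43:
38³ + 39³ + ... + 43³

Use ∑_{k=1}^{n} k³ = [n(n+1)/2]², then subtract the first 37 terms.
∑_{k=1}^{43} k³ = [43×44/2]² = 946² = 894916
∑_{k=1}^{37} k³ = [37×38/2]² = 703² = 494209
∑_{k=38}^{43} k³ = 894916 - 494209 = 400707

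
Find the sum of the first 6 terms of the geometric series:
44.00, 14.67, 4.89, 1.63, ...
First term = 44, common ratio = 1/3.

Sₙ = a(1 - rⁿ) / (1 - r)
S_6 = 44(1 - (1/3)^6) / (1 - (1/3))
S_6 = 44(1 - (1/729)) / (2/3)
S_6 = 16016/243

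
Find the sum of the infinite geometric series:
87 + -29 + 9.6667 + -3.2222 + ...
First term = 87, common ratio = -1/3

For |r| < 1, S = a / (1 - r)
S = 87 / (1 - (-1/3))
S = 87 / (4/3)
S = 261/4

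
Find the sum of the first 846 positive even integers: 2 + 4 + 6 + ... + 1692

Sum of first n even numbers = n(n+1)
= 846×847
= 716562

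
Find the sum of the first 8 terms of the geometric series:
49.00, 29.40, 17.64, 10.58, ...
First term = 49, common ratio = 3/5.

Sₙ = a(1 - rⁿ) / (1 - r)
S_8 = 49(1 - (3/5)^8) / (1 - (3/5))
S_8 = 49(1 - (6561/390625)) / (2/5)
S_8 = 9409568/78125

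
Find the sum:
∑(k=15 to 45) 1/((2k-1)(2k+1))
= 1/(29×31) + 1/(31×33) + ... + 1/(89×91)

Partial fractions: 1/((2k-1)(2k+1)) = (1/2)[1/(2k-1) - 1/(2k+1)]
The series telescopes:
= (1/2)[1/29 - 1/91]
= 31/2639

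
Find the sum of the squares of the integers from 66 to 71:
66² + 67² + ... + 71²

Use ∑_{k=1}^{n} k² = n(n+1)(2n+1)/6, then subtract the first 65 terms.
∑_{k=1}^{71} k² = 71×72×143/6 = 121836
∑_{k=1}^{65} k² = 65×66×131/6 = 93665
∑_{k=66}^{71} k² = 121836 - 93665 = 28171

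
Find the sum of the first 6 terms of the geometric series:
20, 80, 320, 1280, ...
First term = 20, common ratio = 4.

Sₙ = a(1 - rⁿ) / (1 - r)
S_6 = 20(1 - 4^6) / (1 - 4)
S_6 = 20(1 - 4096) / (-3)
S_6 = 27300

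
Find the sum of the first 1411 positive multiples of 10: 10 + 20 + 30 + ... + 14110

Factor out 10: = 10(1 + 2 + ... + 1411) = 10 × n(n+1)/2
= 10 × 1411×1412/2
= 10 × 996166
= 9961660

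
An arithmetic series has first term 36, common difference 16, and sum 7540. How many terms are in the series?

Using S = n/2 × [2a + (n-1)d]
7540 = n/2 × [2(36) + (n-1)(16)]
7540 = n/2 × [72 + 16n - 16]
15080 = n × [56 + 16n]
16n² + (56)n - 15080 = 0
Discriminant: Δ = (56)² - 4(16)(-15080) = 3136 + 965120 = 968256
√Δ = 984
n = [-(56) + √Δ] / (2·16) = (-56 + 984) / 32 = 928 / 32 = 29
(The negative root is discarded since n must be a positive integer.)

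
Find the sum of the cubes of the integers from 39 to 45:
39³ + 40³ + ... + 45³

Use ∑_{k=1}^{n} k³ = [n(n+1)/2]², then subtract the first 38 terms.
∑_{k=1}^{45} k³ = [45×46/2]² = 1035² = 1071225
∑_{k=1}^{38} k³ = [38×39/2]² = 741² = 549081
∑_{k=39}^{45} k³ = 1071225 - 549081 = 522144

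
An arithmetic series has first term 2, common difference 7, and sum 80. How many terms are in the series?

Using S = n/2 × [2a + (n-1)d]
80 = n/2 × [2(2) + (n-1)(7)]
80 = n/2 × [4 + 7n - 7]
160 = n × [-3 + 7n]
7n² + (-3)n - 160 = 0
Discriminant: Δ = (-3)² - 4(7)(-160) = 9 + 4480 = 4489
√Δ = 67
n = [-(-3) + √Δ] / (2·7) = (3 + 67) / 14 = 70 / 14 = 5
(The negative root is discarded since n must be a positive integer.)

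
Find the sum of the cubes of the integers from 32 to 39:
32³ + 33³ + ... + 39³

Use ∑_{k=1}^{n} k³ = [n(n+1)/2]², then subtract the first 31 terms.
∑_{k=1}^{39} k³ = [39×40/2]² = 780² = 608400
∑_{k=1}^{31} k³ = [31×32/2]² = 496² = 246016
∑_{k=32}^{39} k³ = 608400 - 246016 = 362384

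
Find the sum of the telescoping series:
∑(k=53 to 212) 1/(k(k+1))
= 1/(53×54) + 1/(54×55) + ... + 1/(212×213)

Partial fractions: 1/(k(k+1)) = 1/k - 1/(k+1)
The series telescopes:
= (1/53 - 1/54) + (1/54 - 1/55) + ... + (1/212 - 1/213)
= 1/53 - 1/213
= 160/11289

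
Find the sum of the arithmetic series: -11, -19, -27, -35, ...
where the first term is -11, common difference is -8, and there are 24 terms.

Sₙ = n/2 × (first + last)
Last term = a + (n-1)d = -11 + (24-1)×(-8) = -195
S_24 = 24/2 × (-11 + (-195))
S_24 = 24/2 × (-206) = -2472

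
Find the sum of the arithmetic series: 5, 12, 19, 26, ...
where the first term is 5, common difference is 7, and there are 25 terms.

Sₙ = n/2 × (first + last)
Last term = a + (n-1)d = 5 + (25-1)×7 = 173
S_25 = 25/2 × (5 + 173)
S_25 = 25/2 × 178 = 2225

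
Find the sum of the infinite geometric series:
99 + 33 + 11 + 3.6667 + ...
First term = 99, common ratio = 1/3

For |r| < 1, S = a / (1 - r)
S = 99 / (1 - (1/3))
S = 99 / (2/3)
S = 297/2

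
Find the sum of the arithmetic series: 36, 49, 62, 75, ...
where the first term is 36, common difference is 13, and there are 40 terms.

Sₙ = n/2 × (first + last)
Last term = a + (n-1)d = 36 + (40-1)×13 = 543
S_40 = 40/2 × (36 + 543)
S_40 = 40/2 × 579 = 11580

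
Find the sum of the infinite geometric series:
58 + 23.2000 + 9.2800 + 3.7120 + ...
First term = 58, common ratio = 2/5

For |r| < 1, S = a / (1 - r)
S = 58 / (1 - (2/5))
S = 58 / (3/5)
S = 290/3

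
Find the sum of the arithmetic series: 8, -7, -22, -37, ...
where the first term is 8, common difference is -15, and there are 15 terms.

Sₙ = n/2 × (first + last)
Last term = a + (n-1)d = 8 + (15-1)×(-15) = -202
S_15 = 15/2 × (8 + (-202))
S_15 = 15/2 × (-194) = -1455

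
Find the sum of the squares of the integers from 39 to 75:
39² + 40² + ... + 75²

Use ∑_{k=1}^{n} k² = n(n+1)(2n+1)/6, then subtract the first 38 terms.
∑_{k=1}^{75} k² = 75×76×151/6 = 143450
∑_{k=1}^{38} k² = 38×39×77/6 = 19019
∑_{k=39}^{75} k² = 143450 - 19019 = 124431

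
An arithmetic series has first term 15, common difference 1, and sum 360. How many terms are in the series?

Using S = n/2 × [2a + (n-1)d]
360 = n/2 × [2(15) + (n-1)(1)]
360 = n/2 × [30 + 1n - 1]
720 = n × [29 + 1n]
1n² + (29)n - 720 = 0
Discriminant: Δ = (29)² - 4(1)(-720) = 841 + 2880 = 3721
√Δ = 61
n = [-(29) + √Δ] / (2·1) = (-29 + 61) / 2 = 32 / 2 = 16
(The negative root is discarded since n must be a positive integer.)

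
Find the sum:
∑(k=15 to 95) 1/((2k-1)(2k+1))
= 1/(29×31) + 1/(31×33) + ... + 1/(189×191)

Partial fractions: 1/((2k-1)(2k+1)) = (1/2)[1/(2k-1) - 1/(2k+1)]
The series telescopes:
= (1/2)[1/29 - 1/191]
= 81/5539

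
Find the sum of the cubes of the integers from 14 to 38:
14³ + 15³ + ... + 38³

Use ∑_{k=1}^{n} k³ = [n(n+1)/2]², then subtract the first 13 terms.
∑_{k=1}^{38} k³ = [38×39/2]² = 741² = 549081
∑_{k=1}^{13} k³ = [13×14/2]² = 91² = 8281
∑_{k=14}^{38} k³ = 549081 - 8281 = 540800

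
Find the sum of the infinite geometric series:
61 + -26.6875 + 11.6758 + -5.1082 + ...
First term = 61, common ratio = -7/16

For |r| < 1, S = a / (1 - r)
S = 61 / (1 - (-7/16))
S = 61 / (23/16)
S = 976/23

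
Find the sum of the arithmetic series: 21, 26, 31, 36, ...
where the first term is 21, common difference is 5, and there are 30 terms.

Sₙ = n/2 × (first + last)
Last term = a + (n-1)d = 21 + (30-1)×5 = 166
S_30 = 30/2 × (21 + 166)
S_30 = 30/2 × 187 = 2805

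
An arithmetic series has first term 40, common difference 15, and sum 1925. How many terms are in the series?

Using S = n/2 × [2a + (n-1)d]
1925 = n/2 × [2(40) + (n-1)(15)]
1925 = n/2 × [80 + 15n - 15]
3850 = n × [65 + 15n]
15n² + (65)n - 3850 = 0
Discriminant: Δ = (65)² - 4(15)(-3850) = 4225 + 231000 = 235225
√Δ = 485
n = [-(65) + √Δ] / (2·15) = (-65 + 485) / 30 = 420 / 30 = 14
(The negative root is discarded since n must be a positive integer.)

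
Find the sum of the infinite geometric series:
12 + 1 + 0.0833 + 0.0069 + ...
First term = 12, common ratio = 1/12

For |r| < 1, S = a / (1 - r)
S = 12 / (1 - (1/12))
S = 12 / (11/12)
S = 144/11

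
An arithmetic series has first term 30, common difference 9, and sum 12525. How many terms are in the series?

Using S = n/2 × [2a + (n-1)d]
12525 = n/2 × [2(30) + (n-1)(9)]
12525 = n/2 × [60 + 9n - 9]
25050 = n × [51 + 9n]
9n² + (51)n - 25050 = 0
Discriminant: Δ = (51)² - 4(9)(-25050) = 2601 + 901800 = 904401
√Δ = 951
n = [-(51) + √Δ] / (2·9) = (-51 + 951) / 18 = 900 / 18 = 50
(The negative root is discarded since n must be a positive integer.)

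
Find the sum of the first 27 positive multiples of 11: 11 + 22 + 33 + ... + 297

Factor out 11: = 11(1 + 2 + ... + 27) = 11 × n(n+1)/2
= 11 × 27×28/2
= 11 × 378
= 4158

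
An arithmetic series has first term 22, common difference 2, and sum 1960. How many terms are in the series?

Using S = n/2 × [2a + (n-1)d]
1960 = n/2 × [2(22) + (n-1)(2)]
1960 = n/2 × [44 + 2n - 2]
3920 = n × [42 + 2n]
2n² + (42)n - 3920 = 0
Discriminant: Δ = (42)² - 4(2)(-3920) = 1764 + 31360 = 33124
√Δ = 182
n = [-(42) + √Δ] / (2·2) = (-42 + 182) / 4 = 140 / 4 = 35
(The negative root is discarded since n must be a positive integer.)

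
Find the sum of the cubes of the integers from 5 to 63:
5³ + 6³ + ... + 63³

Use ∑_{k=1}^{n} k³ = [n(n+1)/2]², then subtract the first 4 terms.
∑_{k=1}^{63} k³ = [63×64/2]² = 2016² = 4064256
∑_{k=1}^{4} k³ = [4×5/2]² = 10² = 100
∑_{k=5}^{63} k³ = 4064256 - 100 = 4064156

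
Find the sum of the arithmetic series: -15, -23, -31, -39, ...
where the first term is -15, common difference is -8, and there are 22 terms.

Sₙ = n/2 × (first + last)
Last term = a + (n-1)d = -15 + (22-1)×(-8) = -183
S_22 = 22/2 × (-15 + (-183))
S_22 = 22/2 × (-198) = -2178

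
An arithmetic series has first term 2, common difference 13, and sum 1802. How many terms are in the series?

Using S = n/2 × [2a + (n-1)d]
1802 = n/2 × [2(2) + (n-1)(13)]
1802 = n/2 × [4 + 13n - 13]
3604 = n × [-9 + 13n]
13n² + (-9)n - 3604 = 0
Discriminant: Δ = (-9)² - 4(13)(-3604) = 81 + 187408 = 187489
√Δ = 433
n = [-(-9) + √Δ] / (2·13) = (9 + 433) / 26 = 442 / 26 = 17
(The negative root is discarded since n must be a positive integer.)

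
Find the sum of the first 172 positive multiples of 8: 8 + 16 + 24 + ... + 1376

Factor out 8: = 8(1 + 2 + ... + 172) = 8 × n(n+1)/2
= 8 × 172×173/2
= 8 × 14878
= 119024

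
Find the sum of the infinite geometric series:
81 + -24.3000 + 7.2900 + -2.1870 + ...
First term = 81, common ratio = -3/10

For |r| < 1, S = a / (1 - r)
S = 81 / (1 - (-3/10))
S = 81 / (13/10)
S = 810/13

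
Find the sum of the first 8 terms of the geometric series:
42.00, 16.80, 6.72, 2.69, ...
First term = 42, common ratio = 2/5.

Sₙ = a(1 - rⁿ) / (1 - r)
S_8 = 42(1 - (2/5)^8) / (1 - (2/5))
S_8 = 42(1 - (256/390625)) / (3/5)
S_8 = 5465166/78125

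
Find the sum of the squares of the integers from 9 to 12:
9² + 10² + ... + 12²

Use ∑_{k=1}^{n} k² = n(n+1)(2n+1)/6, then subtract the first 8 terms.
∑_{k=1}^{12} k² = 12×13×25/6 = 650
∑_{k=1}^{8} k² = 8×9×17/6 = 204
∑_{k=9}^{12} k² = 650 - 204 = 446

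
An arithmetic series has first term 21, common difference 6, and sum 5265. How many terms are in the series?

Using S = n/2 × [2a + (n-1)d]
5265 = n/2 × [2(21) + (n-1)(6)]
5265 = n/2 × [42 + 6n - 6]
10530 = n × [36 + 6n]
6n² + (36)n - 10530 = 0
Discriminant: Δ = (36)² - 4(6)(-10530) = 1296 + 252720 = 254016
√Δ = 504
n = [-(36) + √Δ] / (2·6) = (-36 + 504) / 12 = 468 / 12 = 39
(The negative root is discarded since n must be a positive integer.)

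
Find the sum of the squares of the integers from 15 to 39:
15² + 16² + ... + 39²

Use ∑_{k=1}^{n} k² = n(n+1)(2n+1)/6, then subtract the first 14 terms.
∑_{k=1}^{39} k² = 39×40×79/6 = 20540
∑_{k=1}^{14} k² = 14×15×29/6 = 1015
∑_{k=15}^{39} k² = 20540 - 1015 = 19525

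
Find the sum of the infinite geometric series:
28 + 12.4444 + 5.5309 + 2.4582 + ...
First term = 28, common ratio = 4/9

For |r| < 1, S = a / (1 - r)
S = 28 / (1 - (4/9))
S = 28 / (5/9)
S = 252/5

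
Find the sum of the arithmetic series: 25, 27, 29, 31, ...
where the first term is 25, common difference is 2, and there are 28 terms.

Sₙ = n/2 × (first + last)
Last term = a + (n-1)d = 25 + (28-1)×2 = 79
S_28 = 28/2 × (25 + 79)
S_28 = 28/2 × 104 = 1456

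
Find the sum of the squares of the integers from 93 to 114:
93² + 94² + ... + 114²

Use ∑_{k=1}^{n} k² = n(n+1)(2n+1)/6, then subtract the first 92 terms.
∑_{k=1}^{114} k² = 114×115×229/6 = 500365
∑_{k=1}^{92} k² = 92×93×185/6 = 263810
∑_{k=93}^{114} k² = 500365 - 263810 = 236555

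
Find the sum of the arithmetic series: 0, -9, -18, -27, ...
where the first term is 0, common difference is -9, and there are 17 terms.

Sₙ = n/2 × (first + last)
Last term = a + (n-1)d = 0 + (17-1)×(-9) = -144
S_17 = 17/2 × (0 + (-144))
S_17 = 17/2 × (-144) = -1224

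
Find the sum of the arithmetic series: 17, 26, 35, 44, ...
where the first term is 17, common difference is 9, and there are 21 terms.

Sₙ = n/2 × (first + last)
Last term = a + (n-1)d = 17 + (21-1)×9 = 197
S_21 = 21/2 × (17 + 197)
S_21 = 21/2 × 214 = 2247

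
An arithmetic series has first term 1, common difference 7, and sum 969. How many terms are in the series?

Using S = n/2 × [2a + (n-1)d]
969 = n/2 × [2(1) + (n-1)(7)]
969 = n/2 × [2 + 7n - 7]
1938 = n × [-5 + 7n]
7n² + (-5)n - 1938 = 0
Discriminant: Δ = (-5)² - 4(7)(-1938) = 25 + 54264 = 54289
√Δ = 233
n = [-(-5) + √Δ] / (2·7) = (5 + 233) / 14 = 238 / 14 = 17
(The negative root is discarded since n must be a positive integer.)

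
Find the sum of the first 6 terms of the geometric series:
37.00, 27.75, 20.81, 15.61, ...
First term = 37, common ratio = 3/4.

Sₙ = a(1 - rⁿ) / (1 - r)
S_6 = 37(1 - (3/4)^6) / (1 - (3/4))
S_6 = 37(1 - (729/4096)) / (1/4)
S_6 = 124579/1024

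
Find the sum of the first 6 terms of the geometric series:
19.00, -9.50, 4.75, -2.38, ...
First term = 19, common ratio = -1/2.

Sₙ = a(1 - rⁿ) / (1 - r)
S_6 = 19(1 - (-1/2)^6) / (1 - (-1/2))
S_6 = 19(1 - (1/64)) / (3/2)
S_6 = 399/32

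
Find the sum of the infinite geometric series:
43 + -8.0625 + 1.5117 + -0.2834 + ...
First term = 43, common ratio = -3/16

For |r| < 1, S = a / (1 - r)
S = 43 / (1 - (-3/16))
S = 43 / (19/16)
S = 688/19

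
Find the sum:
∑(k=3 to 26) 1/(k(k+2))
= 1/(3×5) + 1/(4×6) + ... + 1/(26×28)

Partial fractions: 1/(k(k+2)) = (1/2)[1/k - 1/(k+2)]
Telescoping leaves the first two and last two terms:
= (1/2)[1/3 + 1/4 - 1/27 - 1/28]
= 193/756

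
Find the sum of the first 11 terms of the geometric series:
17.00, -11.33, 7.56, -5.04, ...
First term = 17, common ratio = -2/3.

Sₙ = a(1 - rⁿ) / (1 - r)
S_11 = 17(1 - (-2/3)^11) / (1 - (-2/3))
S_11 = 17(1 - (-2048/177147)) / (5/3)
S_11 = 609263/59049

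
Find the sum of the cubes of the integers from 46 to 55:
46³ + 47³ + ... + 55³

Use ∑_{k=1}^{n} k³ = [n(n+1)/2]², then subtract the first 45 terms.
∑_{k=1}^{55} k³ = [55×56/2]² = 1540² = 2371600
∑_{k=1}^{45} k³ = [45×46/2]² = 1035² = 1071225
∑_{k=46}^{55} k³ = 2371600 - 1071225 = 1300375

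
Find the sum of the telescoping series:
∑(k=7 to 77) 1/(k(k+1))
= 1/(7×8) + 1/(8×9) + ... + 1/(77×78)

Partial fractions: 1/(k(k+1)) = 1/k - 1/(k+1)
The series telescopes:
= (1/7 - 1/8) + (1/8 - 1/9) + ... + (1/77 - 1/78)
= 1/7 - 1/78
= 71/546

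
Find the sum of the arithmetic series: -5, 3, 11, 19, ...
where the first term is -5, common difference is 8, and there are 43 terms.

Sₙ = n/2 × (first + last)
Last term = a + (n-1)d = -5 + (43-1)×8 = 331
S_43 = 43/2 × (-5 + 331)
S_43 = 43/2 × 326 = 7009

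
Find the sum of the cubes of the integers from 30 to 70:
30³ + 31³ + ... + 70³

Use ∑_{k=1}^{n} k³ = [n(n+1)/2]², then subtract the first 29 terms.
∑_{k=1}^{70} k³ = [70×71/2]² = 2485² = 6175225
∑_{k=1}^{29} k³ = [29×30/2]² = 435² = 189225
∑_{k=30}^{70} k³ = 6175225 - 189225 = 5986000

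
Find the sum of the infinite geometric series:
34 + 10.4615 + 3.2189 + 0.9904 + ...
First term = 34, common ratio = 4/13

For |r| < 1, S = a / (1 - r)
S = 34 / (1 - (4/13))
S = 34 / (9/13)
S = 442/9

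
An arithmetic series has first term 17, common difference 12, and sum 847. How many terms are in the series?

Using S = n/2 × [2a + (n-1)d]
847 = n/2 × [2(17) + (n-1)(12)]
847 = n/2 × [34 + 12n - 12]
1694 = n × [22 + 12n]
12n² + (22)n - 1694 = 0
Discriminant: Δ = (22)² - 4(12)(-1694) = 484 + 81312 = 81796
√Δ = 286
n = [-(22) + √Δ] / (2·12) = (-22 + 286) / 24 = 264 / 24 = 11
(The negative root is discarded since n must be a positive integer.)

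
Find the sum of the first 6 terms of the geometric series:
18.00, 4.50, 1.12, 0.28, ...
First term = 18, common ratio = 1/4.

Sₙ = a(1 - rⁿ) / (1 - r)
S_6 = 18(1 - (1/4)^6) / (1 - (1/4))
S_6 = 18(1 - (1/4096)) / (3/4)
S_6 = 12285/512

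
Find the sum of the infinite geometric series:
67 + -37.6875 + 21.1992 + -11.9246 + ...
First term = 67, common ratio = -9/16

For |r| < 1, S = a / (1 - r)
S = 67 / (1 - (-9/16))
S = 67 / (25/16)
S = 1072/25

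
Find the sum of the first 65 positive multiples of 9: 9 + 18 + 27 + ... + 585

Factor out 9: = 9(1 + 2 + ... + 65) = 9 × n(n+1)/2
= 9 × 65×66/2
= 9 × 2145
= 19305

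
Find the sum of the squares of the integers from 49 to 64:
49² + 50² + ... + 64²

Use ∑_{k=1}^{n} k² = n(n+1)(2n+1)/6, then subtract the first 48 terms.
∑_{k=1}^{64} k² = 64×65×129/6 = 89440
∑_{k=1}^{48} k² = 48×49×97/6 = 38024
∑_{k=49}^{64} k² = 89440 - 38024 = 51416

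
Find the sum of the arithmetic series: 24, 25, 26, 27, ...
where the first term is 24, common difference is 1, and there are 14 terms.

Sₙ = n/2 × (first + last)
Last term = a + (n-1)d = 24 + (14-1)×1 = 37
S_14 = 14/2 × (24 + 37)
S_14 = 14/2 × 61 = 427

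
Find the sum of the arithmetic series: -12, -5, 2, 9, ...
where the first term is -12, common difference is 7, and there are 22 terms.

Sₙ = n/2 × (first + last)
Last term = a + (n-1)d = -12 + (22-1)×7 = 135
S_22 = 22/2 × (-12 + 135)
S_22 = 22/2 × 123 = 1353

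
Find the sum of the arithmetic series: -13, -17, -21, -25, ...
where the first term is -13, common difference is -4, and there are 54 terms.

Sₙ = n/2 × (first + last)
Last term = a + (n-1)d = -13 + (54-1)×(-4) = -225
S_54 = 54/2 × (-13 + (-225))
S_54 = 54/2 × (-238) = -6426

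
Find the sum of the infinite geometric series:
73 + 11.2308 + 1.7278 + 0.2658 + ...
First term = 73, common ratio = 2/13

For |r| < 1, S = a / (1 - r)
S = 73 / (1 - (2/13))
S = 73 / (11/13)
S = 949/11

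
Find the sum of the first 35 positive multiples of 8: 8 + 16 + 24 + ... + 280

Factor out 8: = 8(1 + 2 + ... + 35) = 8 × n(n+1)/2
= 8 × 35×36/2
= 8 × 630
= 5040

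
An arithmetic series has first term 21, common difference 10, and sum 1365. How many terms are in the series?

Using S = n/2 × [2a + (n-1)d]
1365 = n/2 × [2(21) + (n-1)(10)]
1365 = n/2 × [42 + 10n - 10]
2730 = n × [32 + 10n]
10n² + (32)n - 2730 = 0
Discriminant: Δ = (32)² - 4(10)(-2730) = 1024 + 109200 = 110224
√Δ = 332
n = [-(32) + √Δ] / (2·10) = (-32 + 332) / 20 = 300 / 20 = 15
(The negative root is discarded since n must be a positive integer.)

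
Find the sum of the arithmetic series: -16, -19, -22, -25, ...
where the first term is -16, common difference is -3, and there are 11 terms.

Sₙ = n/2 × (first + last)
Last term = a + (n-1)d = -16 + (11-1)×(-3) = -46
S_11 = 11/2 × (-16 + (-46))
S_11 = 11/2 × (-62) = -341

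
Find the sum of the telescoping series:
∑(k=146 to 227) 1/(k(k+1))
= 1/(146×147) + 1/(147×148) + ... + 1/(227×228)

Partial fractions: 1/(k(k+1)) = 1/k - 1/(k+1)
The series telescopes:
= (1/146 - 1/147) + (1/147 - 1/148) + ... + (1/227 - 1/228)
= 1/146 - 1/228
= 41/16644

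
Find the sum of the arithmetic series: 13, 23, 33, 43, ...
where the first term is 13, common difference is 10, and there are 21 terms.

Sₙ = n/2 × (first + last)
Last term = a + (n-1)d = 13 + (21-1)×10 = 213
S_21 = 21/2 × (13 + 213)
S_21 = 21/2 × 226 = 2373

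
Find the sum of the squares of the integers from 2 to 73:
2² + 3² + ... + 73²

Use ∑_{k=1}^{n} k² = n(n+1)(2n+1)/6, then subtract the first 1 terms.
∑_{k=1}^{73} k² = 73×74×147/6 = 132349
∑_{k=1}^{1} k² = 1×2×3/6 = 1
∑_{k=2}^{73} k² = 132349 - 1 = 132348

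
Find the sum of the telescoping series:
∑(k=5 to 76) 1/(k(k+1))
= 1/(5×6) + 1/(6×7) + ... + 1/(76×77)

Partial fractions: 1/(k(k+1)) = 1/k - 1/(k+1)
The series telescopes:
= (1/5 - 1/6) + (1/6 - 1/7) + ... + (1/76 - 1/77)
= 1/5 - 1/77
= 72/385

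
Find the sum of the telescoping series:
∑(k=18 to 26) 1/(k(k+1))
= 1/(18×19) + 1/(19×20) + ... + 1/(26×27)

Partial fractions: 1/(k(k+1)) = 1/k - 1/(k+1)
The series telescopes:
= (1/18 - 1/19) + (1/19 - 1/20) + ... + (1/26 - 1/27)
= 1/18 - 1/27
= 1/54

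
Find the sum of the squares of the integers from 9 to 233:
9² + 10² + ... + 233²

Use ∑_{k=1}^{n} k² = n(n+1)(2n+1)/6, then subtract the first 8 terms.
∑_{k=1}^{233} k² = 233×234×467/6 = 4243629
∑_{k=1}^{8} k² = 8×9×17/6 = 204
∑_{k=9}^{233} k² = 4243629 - 204 = 4243425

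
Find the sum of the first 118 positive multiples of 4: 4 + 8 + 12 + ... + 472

Factor out 4: = 4(1 + 2 + ... + 118) = 4 × n(n+1)/2
= 4 × 118×119/2
= 4 × 7021
= 28084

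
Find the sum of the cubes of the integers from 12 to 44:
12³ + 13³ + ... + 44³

Use ∑_{k=1}^{n} k³ = [n(n+1)/2]², then subtract the first 11 terms.
∑_{k=1}^{44} k³ = [44×45/2]² = 990² = 980100
∑_{k=1}^{11} k³ = [11×12/2]² = 66² = 4356
∑_{k=12}^{44} k³ = 980100 - 4356 = 975744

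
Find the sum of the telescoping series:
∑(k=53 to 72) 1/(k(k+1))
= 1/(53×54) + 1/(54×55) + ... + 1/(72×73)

Partial fractions: 1/(k(k+1)) = 1/k - 1/(k+1)
The series telescopes:
= (1/53 - 1/54) + (1/54 - 1/55) + ... + (1/72 - 1/73)
= 1/53 - 1/73
= 20/3869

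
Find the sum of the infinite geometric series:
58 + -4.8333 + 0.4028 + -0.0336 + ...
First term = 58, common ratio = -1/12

For |r| < 1, S = a / (1 - r)
S = 58 / (1 - (-1/12))
S = 58 / (13/12)
S = 696/13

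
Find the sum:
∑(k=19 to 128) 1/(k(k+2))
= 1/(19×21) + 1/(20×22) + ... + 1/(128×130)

Partial fractions: 1/(k(k+2)) = (1/2)[1/k - 1/(k+2)]
Telescoping leaves the first two and last two terms:
= (1/2)[1/19 + 1/20 - 1/129 - 1/130]
= 55561/1274520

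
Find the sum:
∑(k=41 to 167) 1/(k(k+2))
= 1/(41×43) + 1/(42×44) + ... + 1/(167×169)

Partial fractions: 1/(k(k+2)) = (1/2)[1/k - 1/(k+2)]
Telescoping leaves the first two and last two terms:
= (1/2)[1/41 + 1/42 - 1/168 - 1/169]
= 14097/776048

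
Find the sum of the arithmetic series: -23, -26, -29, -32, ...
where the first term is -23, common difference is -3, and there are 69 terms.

Sₙ = n/2 × (first + last)
Last term = a + (n-1)d = -23 + (69-1)×(-3) = -227
S_69 = 69/2 × (-23 + (-227))
S_69 = 69/2 × (-250) = -8625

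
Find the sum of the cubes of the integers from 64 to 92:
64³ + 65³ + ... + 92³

Use ∑_{k=1}^{n} k³ = [n(n+1)/2]², then subtract the first 63 terms.
∑_{k=1}^{92} k³ = [92×93/2]² = 4278² = 18301284
∑_{k=1}^{63} k³ = [63×64/2]² = 2016² = 4064256
∑_{k=64}^{92} k³ = 18301284 - 4064256 = 14237028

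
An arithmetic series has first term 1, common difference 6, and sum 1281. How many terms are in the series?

Using S = n/2 × [2a + (n-1)d]
1281 = n/2 × [2(1) + (n-1)(6)]
1281 = n/2 × [2 + 6n - 6]
2562 = n × [-4 + 6n]
6n² + (-4)n - 2562 = 0
Discriminant: Δ = (-4)² - 4(6)(-2562) = 16 + 61488 = 61504
√Δ = 248
n = [-(-4) + √Δ] / (2·6) = (4 + 248) / 12 = 252 / 12 = 21
(The negative root is discarded since n must be a positive integer.)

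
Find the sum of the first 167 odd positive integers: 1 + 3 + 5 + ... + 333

Sum of first n odd numbers = n²
= 167²
= 27889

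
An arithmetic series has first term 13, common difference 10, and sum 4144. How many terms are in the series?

Using S = n/2 × [2a + (n-1)d]
4144 = n/2 × [2(13) + (n-1)(10)]
4144 = n/2 × [26 + 10n - 10]
8288 = n × [16 + 10n]
10n² + (16)n - 8288 = 0
Discriminant: Δ = (16)² - 4(10)(-8288) = 256 + 331520 = 331776
√Δ = 576
n = [-(16) + √Δ] / (2·10) = (-16 + 576) / 20 = 560 / 20 = 28
(The negative root is discarded since n must be a positive integer.)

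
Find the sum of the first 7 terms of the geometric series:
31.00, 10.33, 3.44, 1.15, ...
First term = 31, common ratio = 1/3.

Sₙ = a(1 - rⁿ) / (1 - r)
S_7 = 31(1 - (1/3)^7) / (1 - (1/3))
S_7 = 31(1 - (1/2187)) / (2/3)
S_7 = 33883/729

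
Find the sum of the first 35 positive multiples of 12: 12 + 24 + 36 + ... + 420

Factor out 12: = 12(1 + 2 + ... + 35) = 12 × n(n+1)/2
= 12 × 35×36/2
= 12 × 630
= 7560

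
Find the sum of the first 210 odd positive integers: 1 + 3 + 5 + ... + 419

Sum of first n odd numbers = n²
= 210²
= 44100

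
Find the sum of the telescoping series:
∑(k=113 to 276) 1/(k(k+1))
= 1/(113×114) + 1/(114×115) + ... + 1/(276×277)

Partial fractions: 1/(k(k+1)) = 1/k - 1/(k+1)
The series telescopes:
= (1/113 - 1/114) + (1/114 - 1/115) + ... + (1/276 - 1/277)
= 1/113 - 1/277
= 164/31301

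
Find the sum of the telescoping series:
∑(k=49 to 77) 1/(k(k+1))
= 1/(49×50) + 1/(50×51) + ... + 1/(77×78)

Partial fractions: 1/(k(k+1)) = 1/k - 1/(k+1)
The series telescopes:
= (1/49 - 1/50) + (1/50 - 1/51) + ... + (1/77 - 1/78)
= 1/49 - 1/78
= 29/3822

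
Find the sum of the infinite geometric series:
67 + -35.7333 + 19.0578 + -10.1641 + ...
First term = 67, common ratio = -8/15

For |r| < 1, S = a / (1 - r)
S = 67 / (1 - (-8/15))
S = 67 / (23/15)
S = 1005/23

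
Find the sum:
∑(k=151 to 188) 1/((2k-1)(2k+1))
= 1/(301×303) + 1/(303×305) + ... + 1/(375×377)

Partial fractions: 1/((2k-1)(2k+1)) = (1/2)[1/(2k-1) - 1/(2k+1)]
The series telescopes:
= (1/2)[1/301 - 1/377]
= 38/113477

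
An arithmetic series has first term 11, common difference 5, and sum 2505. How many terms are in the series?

Using S = n/2 × [2a + (n-1)d]
2505 = n/2 × [2(11) + (n-1)(5)]
2505 = n/2 × [22 + 5n - 5]
5010 = n × [17 + 5n]
5n² + (17)n - 5010 = 0
Discriminant: Δ = (17)² - 4(5)(-5010) = 289 + 100200 = 100489
√Δ = 317
n = [-(17) + √Δ] / (2·5) = (-17 + 317) / 10 = 300 / 10 = 30
(The negative root is discarded since n must be a positive integer.)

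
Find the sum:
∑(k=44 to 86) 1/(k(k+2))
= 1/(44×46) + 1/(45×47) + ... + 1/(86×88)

Partial fractions: 1/(k(k+2)) = (1/2)[1/k - 1/(k+2)]
Telescoping leaves the first two and last two terms:
= (1/2)[1/44 + 1/45 - 1/87 - 1/88]
= 2537/229680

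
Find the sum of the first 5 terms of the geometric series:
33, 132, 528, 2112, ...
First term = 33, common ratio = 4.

Sₙ = a(1 - rⁿ) / (1 - r)
S_5 = 33(1 - 4^5) / (1 - 4)
S_5 = 33(1 - 1024) / (-3)
S_5 = 11253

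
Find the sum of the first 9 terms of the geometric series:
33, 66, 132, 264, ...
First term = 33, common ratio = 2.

Sₙ = a(1 - rⁿ) / (1 - r)
S_9 = 33(1 - 2^9) / (1 - 2)
S_9 = 33(1 - 512) / (-1)
S_9 = 16863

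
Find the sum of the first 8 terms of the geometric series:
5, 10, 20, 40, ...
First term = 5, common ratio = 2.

Sₙ = a(1 - rⁿ) / (1 - r)
S_8 = 5(1 - 2^8) / (1 - 2)
S_8 = 5(1 - 256) / (-1)
S_8 = 1275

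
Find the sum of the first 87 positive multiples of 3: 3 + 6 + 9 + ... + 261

Factor out 3: = 3(1 + 2 + ... + 87) = 3 × n(n+1)/2
= 3 × 87×88/2
= 3 × 3828
= 11484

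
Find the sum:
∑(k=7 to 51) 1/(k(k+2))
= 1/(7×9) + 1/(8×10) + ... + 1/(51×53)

Partial fractions: 1/(k(k+2)) = (1/2)[1/k - 1/(k+2)]
Telescoping leaves the first two and last two terms:
= (1/2)[1/7 + 1/8 - 1/52 - 1/53]
= 8865/77168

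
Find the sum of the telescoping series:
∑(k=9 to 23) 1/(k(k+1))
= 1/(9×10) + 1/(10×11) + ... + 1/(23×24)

Partial fractions: 1/(k(k+1)) = 1/k - 1/(k+1)
The series telescopes:
= (1/9 - 1/10) + (1/10 - 1/11) + ... + (1/23 - 1/24)
= 1/9 - 1/24
= 5/72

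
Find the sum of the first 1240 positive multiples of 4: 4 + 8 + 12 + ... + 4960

Factor out 4: = 4(1 + 2 + ... + 1240) = 4 × n(n+1)/2
= 4 × 1240×1241/2
= 4 × 769420
= 3077680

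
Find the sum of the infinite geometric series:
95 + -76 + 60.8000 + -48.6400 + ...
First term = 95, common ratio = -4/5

For |r| < 1, S = a / (1 - r)
S = 95 / (1 - (-4/5))
S = 95 / (9/5)
S = 475/9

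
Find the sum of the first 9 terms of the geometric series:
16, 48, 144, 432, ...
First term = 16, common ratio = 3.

Sₙ = a(1 - rⁿ) / (1 - r)
S_9 = 16(1 - 3^9) / (1 - 3)
S_9 = 16(1 - 19683) / (-2)
S_9 = 157456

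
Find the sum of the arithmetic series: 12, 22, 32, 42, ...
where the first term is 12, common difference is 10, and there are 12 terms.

Sₙ = n/2 × (first + last)
Last term = a + (n-1)d = 12 + (12-1)×10 = 122
S_12 = 12/2 × (12 + 122)
S_12 = 12/2 × 134 = 804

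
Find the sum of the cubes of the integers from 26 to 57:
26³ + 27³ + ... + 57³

Use ∑_{k=1}^{n} k³ = [n(n+1)/2]², then subtract the first 25 terms.
∑_{k=1}^{57} k³ = [57×58/2]² = 1653² = 2732409
∑_{k=1}^{25} k³ = [25×26/2]² = 325² = 105625
∑_{k=26}^{57} k³ = 2732409 - 105625 = 2626784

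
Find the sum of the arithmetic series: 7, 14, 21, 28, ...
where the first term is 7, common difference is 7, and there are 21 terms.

Sₙ = n/2 × (first + last)
Last term = a + (n-1)d = 7 + (21-1)×7 = 147
S_21 = 21/2 × (7 + 147)
S_21 = 21/2 × 154 = 1617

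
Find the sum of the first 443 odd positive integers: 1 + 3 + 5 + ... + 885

Sum of first n odd numbers = n²
= 443²
= 196249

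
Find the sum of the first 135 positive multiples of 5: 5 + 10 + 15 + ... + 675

Factor out 5: = 5(1 + 2 + ... + 135) = 5 × n(n+1)/2
= 5 × 135×136/2
= 5 × 9180
= 45900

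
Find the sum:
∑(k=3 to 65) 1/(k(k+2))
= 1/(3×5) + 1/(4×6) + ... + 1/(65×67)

Partial fractions: 1/(k(k+2)) = (1/2)[1/k - 1/(k+2)]
Telescoping leaves the first two and last two terms:
= (1/2)[1/3 + 1/4 - 1/66 - 1/67]
= 1631/5896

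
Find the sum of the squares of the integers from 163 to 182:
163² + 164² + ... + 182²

Use ∑_{k=1}^{n} k² = n(n+1)(2n+1)/6, then subtract the first 162 terms.
∑_{k=1}^{182} k² = 182×183×365/6 = 2026115
∑_{k=1}^{162} k² = 162×163×325/6 = 1430325
∑_{k=163}^{182} k² = 2026115 - 1430325 = 595790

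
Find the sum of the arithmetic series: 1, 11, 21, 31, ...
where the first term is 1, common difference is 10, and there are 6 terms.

Sₙ = n/2 × (first + last)
Last term = a + (n-1)d = 1 + (6-1)×10 = 51
S_6 = 6/2 × (1 + 51)
S_6 = 6/2 × 52 = 156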